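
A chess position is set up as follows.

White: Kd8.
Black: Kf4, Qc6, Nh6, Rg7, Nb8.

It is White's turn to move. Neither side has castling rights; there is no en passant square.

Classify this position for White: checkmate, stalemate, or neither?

White to move; white king on d8.
In check: no.
King squares — c7: attacked by Qc6; d7: attacked by Qc6; e7: attacked by Rg7; c8: attacked by Qc6; e8: attacked by Qc6.
Legal moves for White: none.
Not in check and no legal moves → stalemate.

stalemate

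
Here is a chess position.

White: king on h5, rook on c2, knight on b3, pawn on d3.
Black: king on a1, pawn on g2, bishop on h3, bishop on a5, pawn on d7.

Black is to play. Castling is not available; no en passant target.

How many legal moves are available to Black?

1

Black to move; king on a1.
In check: yes, from the white knight on b3.
Legal moves: Kb1.
Count: 1.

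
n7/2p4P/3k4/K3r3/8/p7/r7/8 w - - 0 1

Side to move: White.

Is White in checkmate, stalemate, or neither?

White to move; white king on a5.
In check: yes, from the black rook on e5.
King squares — a4: available; b4: available; b5: attacked by Re5; a6: available; b6: attacked by Pc7.
Legal moves for White: Ka6, Kb4, Ka4.
White is in check but has 3 legal moves → neither.

neither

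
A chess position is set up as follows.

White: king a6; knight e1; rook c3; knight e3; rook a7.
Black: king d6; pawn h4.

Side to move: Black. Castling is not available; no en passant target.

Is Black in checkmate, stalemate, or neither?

neither

Black to move; black king on d6.
In check: no.
Legal moves for Black: Ke6, Ke5, h3.
Black has 3 legal moves and is not in check → neither.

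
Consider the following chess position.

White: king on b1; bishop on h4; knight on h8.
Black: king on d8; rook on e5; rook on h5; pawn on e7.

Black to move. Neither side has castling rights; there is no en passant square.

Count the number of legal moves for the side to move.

Black to move; king on d8.
In check: no.
Legal moves: Ke8, Kc8, Kd7, Kc7, Rxh8, Rh7, Rh6, Rhg5, Rhf5, Rxh4, Re6, Reg5, Ref5, Rd5, Rc5, Rb5+, Ra5, Re4, Re3, Re2, Re1+.
Count: 21.

21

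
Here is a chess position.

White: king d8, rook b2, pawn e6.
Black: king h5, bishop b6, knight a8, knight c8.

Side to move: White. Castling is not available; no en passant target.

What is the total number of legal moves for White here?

4

White to move; king on d8.
In check: yes, from the black bishop on b6.
Legal moves: Ke8, Kxc8, Kd7, Rxb6.
Count: 4.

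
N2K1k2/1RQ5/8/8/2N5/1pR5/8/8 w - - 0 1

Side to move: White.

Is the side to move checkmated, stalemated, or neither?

neither

White to move; white king on d8.
In check: no.
Legal moves for White include: Kc8, Kd7, Nab6, Qc8, Qb8, Qh7, Qg7#, Qf7#, Qe7+, Qd7, Qd6+, Qc6, Qb6, Qe5, Qc5+, Qa5, Qf4+, Qg3, ... (list truncated; more exist).
White has legal moves and is not in check → neither.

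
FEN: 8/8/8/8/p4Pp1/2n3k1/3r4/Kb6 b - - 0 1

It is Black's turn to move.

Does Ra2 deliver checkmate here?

yes

After Ra2: white king on a1; in check: yes, from the black rook on a2.
King squares — b1: attacked by Nc3; a2: attacked by Bb1; b2: attacked by Ra2.
White has no legal moves → checkmate.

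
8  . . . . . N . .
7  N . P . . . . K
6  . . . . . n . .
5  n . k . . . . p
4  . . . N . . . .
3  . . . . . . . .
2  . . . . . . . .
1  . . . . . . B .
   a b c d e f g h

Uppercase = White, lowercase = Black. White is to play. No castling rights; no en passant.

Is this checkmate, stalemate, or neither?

neither

White to move; white king on h7.
In check: yes, from the black knight on f6.
Legal moves for White: Kh8, Kg7, Kh6, Kg6.
White is in check but has 4 legal moves → neither.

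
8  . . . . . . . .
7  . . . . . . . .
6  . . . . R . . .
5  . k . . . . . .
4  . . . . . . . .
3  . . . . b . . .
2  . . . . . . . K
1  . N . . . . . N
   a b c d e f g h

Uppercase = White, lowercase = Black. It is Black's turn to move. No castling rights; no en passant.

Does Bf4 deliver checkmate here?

no

After Bf4: white king on h2; in check: yes, from the black bishop on f4.
White has 4 legal replies: Kh3, Kg2, Kg1, Ng3.
In check but a legal move exists → not checkmate.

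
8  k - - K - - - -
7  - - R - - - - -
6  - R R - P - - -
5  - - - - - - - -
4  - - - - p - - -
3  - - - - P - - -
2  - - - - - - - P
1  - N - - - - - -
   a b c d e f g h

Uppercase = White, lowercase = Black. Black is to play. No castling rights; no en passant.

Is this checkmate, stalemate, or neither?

Black to move; black king on a8.
In check: no.
King squares — a7: attacked by Rc7; b7: attacked by Rb6; b8: attacked by Rb6.
Legal moves for Black: none.
Not in check and no legal moves → stalemate.

stalemate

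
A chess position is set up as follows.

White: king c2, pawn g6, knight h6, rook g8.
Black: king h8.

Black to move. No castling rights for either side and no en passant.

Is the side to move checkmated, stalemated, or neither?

Black to move; black king on h8.
In check: yes, from the white rook on g8.
King squares — g7: attacked by Rg8; h7: attacked by Pg6; g8: attacked by Nh6.
Legal moves for Black: none.
In check with no legal moves → checkmate.

checkmate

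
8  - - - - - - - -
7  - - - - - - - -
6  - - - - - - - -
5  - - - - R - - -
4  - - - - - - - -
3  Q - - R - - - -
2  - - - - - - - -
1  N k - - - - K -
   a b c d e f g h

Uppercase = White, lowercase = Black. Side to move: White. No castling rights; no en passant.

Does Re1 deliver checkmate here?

After Re1: black king on b1; in check: yes, from the white rook on e1.
King squares — a1: attacked by Re1; c1: attacked by Re1; a2: attacked by Qa3; b2: attacked by Qa3; c2: attacked by Na1.
Black has no legal moves → checkmate.

yes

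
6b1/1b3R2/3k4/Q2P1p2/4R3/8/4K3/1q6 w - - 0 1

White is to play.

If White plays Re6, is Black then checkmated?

yes

After Re6: black king on d6; in check: yes, from the white rook on e6.
King squares — c5: attacked by Qa5; d5: attacked by Qa5; e5: attacked by Re6; c6: attacked by Pd5; e6: attacked by Pd5; c7: attacked by Qa5; d7: attacked by Rf7; e7: attacked by Re6.
Black has no legal moves → checkmate.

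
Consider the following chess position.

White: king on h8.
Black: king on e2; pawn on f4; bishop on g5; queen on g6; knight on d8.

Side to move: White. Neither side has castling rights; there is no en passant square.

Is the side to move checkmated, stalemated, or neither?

stalemate

White to move; white king on h8.
In check: no.
King squares — g7: attacked by Qg6; h7: attacked by Qg6; g8: attacked by Qg6.
Legal moves for White: none.
Not in check and no legal moves → stalemate.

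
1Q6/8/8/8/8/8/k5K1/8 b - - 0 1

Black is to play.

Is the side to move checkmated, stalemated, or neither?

Black to move; black king on a2.
In check: no.
Legal moves for Black: Ka3, Ka1.
Black has 2 legal moves and is not in check → neither.

neither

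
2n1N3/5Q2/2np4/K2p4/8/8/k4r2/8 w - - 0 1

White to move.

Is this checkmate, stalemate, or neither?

White to move; white king on a5.
In check: yes, from the black knight on c6.
Legal moves for White: Ka6, Kb5, Ka4.
White is in check but has 3 legal moves → neither.

neither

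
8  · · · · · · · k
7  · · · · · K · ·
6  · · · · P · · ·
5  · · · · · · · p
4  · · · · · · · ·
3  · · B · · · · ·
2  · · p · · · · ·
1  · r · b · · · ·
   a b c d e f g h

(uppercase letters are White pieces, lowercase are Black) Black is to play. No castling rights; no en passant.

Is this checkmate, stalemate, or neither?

Black to move; black king on h8.
In check: yes, from the white bishop on c3.
King squares — g7: attacked by Bc3; h7: available; g8: attacked by Kf7.
Legal moves for Black: Kh7.
Black is in check but has 1 legal move → neither.

neither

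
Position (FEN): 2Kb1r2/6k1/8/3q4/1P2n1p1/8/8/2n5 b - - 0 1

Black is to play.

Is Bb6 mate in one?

yes

After Bb6: white king on c8; in check: yes, from the black rook on f8.
King squares — b7: attacked by Qd5; c7: attacked by Bb6; d7: attacked by Qd5; b8: attacked by Rf8; d8: attacked by Qd5.
White has no legal moves → checkmate.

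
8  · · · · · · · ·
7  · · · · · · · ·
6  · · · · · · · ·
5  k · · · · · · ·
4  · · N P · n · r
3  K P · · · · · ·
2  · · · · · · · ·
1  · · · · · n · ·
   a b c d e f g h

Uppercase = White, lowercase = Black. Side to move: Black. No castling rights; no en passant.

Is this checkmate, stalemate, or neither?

neither

Black to move; black king on a5.
In check: yes, from the white knight on c4.
King squares — a4: attacked by Ka3; b4: attacked by Ka3; b5: available; a6: available; b6: attacked by Nc4.
Legal moves for Black: Ka6, Kb5.
Black is in check but has 2 legal moves → neither.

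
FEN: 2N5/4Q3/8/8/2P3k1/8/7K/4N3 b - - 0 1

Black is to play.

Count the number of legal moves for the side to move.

3

Black to move; king on g4.
In check: no.
Legal moves: Kh5, Kf5, Kf4.
Count: 3.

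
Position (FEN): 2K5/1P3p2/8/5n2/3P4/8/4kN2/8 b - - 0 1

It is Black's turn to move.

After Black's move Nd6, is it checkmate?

no

After Nd6: white king on c8; in check: yes, from the black knight on d6.
White has 4 legal replies: Kd8, Kb8, Kd7, Kc7.
In check but a legal move exists → not checkmate.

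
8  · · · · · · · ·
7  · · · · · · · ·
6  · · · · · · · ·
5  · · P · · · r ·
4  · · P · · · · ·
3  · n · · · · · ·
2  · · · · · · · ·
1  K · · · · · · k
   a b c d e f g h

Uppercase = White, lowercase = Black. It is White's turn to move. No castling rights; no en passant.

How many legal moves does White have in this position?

3

White to move; king on a1.
In check: yes, from the black knight on b3.
Legal moves: Kb2, Ka2, Kb1.
Count: 3.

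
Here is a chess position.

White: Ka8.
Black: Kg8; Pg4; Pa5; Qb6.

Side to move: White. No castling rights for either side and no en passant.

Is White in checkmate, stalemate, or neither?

White to move; white king on a8.
In check: no.
King squares — a7: attacked by Qb6; b7: attacked by Qb6; b8: attacked by Qb6.
Legal moves for White: none.
Not in check and no legal moves → stalemate.

stalemate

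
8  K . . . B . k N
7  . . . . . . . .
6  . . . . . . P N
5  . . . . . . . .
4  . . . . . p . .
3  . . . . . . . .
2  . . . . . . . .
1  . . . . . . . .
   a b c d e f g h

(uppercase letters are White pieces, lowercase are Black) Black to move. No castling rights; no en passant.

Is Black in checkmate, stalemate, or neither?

Black to move; black king on g8.
In check: yes, from the white knight on h6.
Legal moves for Black: Kxh8, Kf8, Kg7.
Black is in check but has 3 legal moves → neither.

neither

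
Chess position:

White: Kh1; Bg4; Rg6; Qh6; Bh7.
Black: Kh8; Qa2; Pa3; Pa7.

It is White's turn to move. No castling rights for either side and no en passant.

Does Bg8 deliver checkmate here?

yes

After Bg8: black king on h8; in check: yes, from the white queen on h6.
King squares — g7: attacked by Rg6; h7: attacked by Qh6; g8: attacked by Rg6.
Black has no legal moves → checkmate.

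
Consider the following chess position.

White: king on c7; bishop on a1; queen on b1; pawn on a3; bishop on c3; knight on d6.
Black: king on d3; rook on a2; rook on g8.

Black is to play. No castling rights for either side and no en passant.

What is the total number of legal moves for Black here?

Black to move; king on d3.
In check: yes, from the white queen on b1.
Legal moves: Ke3, Ke2, Rc2.
Count: 3.

3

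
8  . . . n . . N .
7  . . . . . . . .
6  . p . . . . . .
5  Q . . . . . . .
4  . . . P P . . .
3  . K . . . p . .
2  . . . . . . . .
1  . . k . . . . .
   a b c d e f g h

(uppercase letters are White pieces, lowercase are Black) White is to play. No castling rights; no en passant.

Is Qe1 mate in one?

After Qe1: black king on c1; in check: yes, from the white queen on e1.
King squares — b1: attacked by Qe1; d1: attacked by Qe1; b2: attacked by Kb3; c2: attacked by Kb3; d2: attacked by Qe1.
Black has no legal moves → checkmate.

yes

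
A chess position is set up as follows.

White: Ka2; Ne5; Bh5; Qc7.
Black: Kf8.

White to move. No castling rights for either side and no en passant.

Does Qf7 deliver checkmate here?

After Qf7: black king on f8; in check: yes, from the white queen on f7.
King squares — e7: attacked by Qf7; f7: attacked by Ne5; g7: attacked by Qf7; e8: attacked by Qf7; g8: attacked by Qf7.
Black has no legal moves → checkmate.

yes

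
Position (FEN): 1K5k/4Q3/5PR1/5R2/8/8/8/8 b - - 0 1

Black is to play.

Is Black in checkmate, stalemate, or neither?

stalemate

Black to move; black king on h8.
In check: no.
King squares — g7: attacked by Pf6; h7: attacked by Qe7; g8: attacked by Rg6.
Legal moves for Black: none.
Not in check and no legal moves → stalemate.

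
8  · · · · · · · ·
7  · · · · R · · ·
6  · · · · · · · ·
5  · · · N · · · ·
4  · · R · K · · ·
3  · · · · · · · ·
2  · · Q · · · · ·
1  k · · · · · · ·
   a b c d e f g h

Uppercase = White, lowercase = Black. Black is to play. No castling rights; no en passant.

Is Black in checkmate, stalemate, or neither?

Black to move; black king on a1.
In check: no.
King squares — b1: attacked by Qc2; a2: attacked by Qc2; b2: attacked by Qc2.
Legal moves for Black: none.
Not in check and no legal moves → stalemate.

stalemate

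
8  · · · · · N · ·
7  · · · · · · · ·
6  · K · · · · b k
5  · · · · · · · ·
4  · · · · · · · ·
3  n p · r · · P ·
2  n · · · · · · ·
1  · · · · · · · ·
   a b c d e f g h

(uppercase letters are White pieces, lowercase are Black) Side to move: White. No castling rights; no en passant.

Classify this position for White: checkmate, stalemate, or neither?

neither

White to move; white king on b6.
In check: no.
Legal moves for White: Nh7, Nd7, Nxg6, Ne6, Kc7, Kb7, Ka7, Kc6, Ka6, Kc5, Ka5, g4.
White has 12 legal moves and is not in check → neither.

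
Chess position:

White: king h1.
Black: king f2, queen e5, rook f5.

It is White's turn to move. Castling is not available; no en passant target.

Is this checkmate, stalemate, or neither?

stalemate

White to move; white king on h1.
In check: no.
King squares — g1: attacked by Kf2; g2: attacked by Kf2; h2: attacked by Qe5.
Legal moves for White: none.
Not in check and no legal moves → stalemate.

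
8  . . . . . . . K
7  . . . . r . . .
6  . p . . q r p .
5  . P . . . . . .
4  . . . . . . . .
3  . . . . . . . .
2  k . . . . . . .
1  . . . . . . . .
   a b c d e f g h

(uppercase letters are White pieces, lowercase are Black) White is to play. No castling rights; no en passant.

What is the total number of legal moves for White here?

0

White to move; king on h8.
In check: no.
Legal moves: none.
Count: 0.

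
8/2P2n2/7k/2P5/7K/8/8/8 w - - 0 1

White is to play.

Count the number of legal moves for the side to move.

White to move; king on h4.
In check: no.
Legal moves: Kg4, Kh3, Kg3, c8=Q, c8=R, c8=B, c8=N, c6.
Count: 8.

8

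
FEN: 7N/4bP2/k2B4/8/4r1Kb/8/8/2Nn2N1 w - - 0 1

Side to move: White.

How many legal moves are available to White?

White to move; king on g4.
In check: yes, from the black rook on e4.
Legal moves: Kh5, Kf5, Kh3, Kf3, Bf4.
Count: 5.

5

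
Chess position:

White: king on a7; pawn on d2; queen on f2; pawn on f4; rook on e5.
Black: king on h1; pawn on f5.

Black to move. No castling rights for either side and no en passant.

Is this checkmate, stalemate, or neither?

stalemate

Black to move; black king on h1.
In check: no.
King squares — g1: attacked by Qf2; g2: attacked by Qf2; h2: attacked by Qf2.
Legal moves for Black: none.
Not in check and no legal moves → stalemate.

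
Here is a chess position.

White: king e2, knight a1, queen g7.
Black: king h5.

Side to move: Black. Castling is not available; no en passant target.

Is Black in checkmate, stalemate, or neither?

Black to move; black king on h5.
In check: no.
Legal moves for Black: Kh4.
Black has 1 legal move and is not in check → neither.

neither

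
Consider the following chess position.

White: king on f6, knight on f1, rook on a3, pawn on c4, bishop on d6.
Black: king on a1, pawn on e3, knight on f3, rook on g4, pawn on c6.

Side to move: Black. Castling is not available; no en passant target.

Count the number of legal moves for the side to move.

2

Black to move; king on a1.
In check: yes, from the white rook on a3.
Legal moves: Kb2, Kb1.
Count: 2.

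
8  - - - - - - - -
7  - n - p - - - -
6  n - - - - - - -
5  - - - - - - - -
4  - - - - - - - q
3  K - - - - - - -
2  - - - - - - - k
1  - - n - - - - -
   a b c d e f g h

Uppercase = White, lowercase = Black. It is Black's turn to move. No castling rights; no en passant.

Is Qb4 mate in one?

After Qb4: white king on a3; in check: yes, from the black queen on b4.
King squares — a2: attacked by Nc1; b2: attacked by Qb4; b3: attacked by Nc1; a4: attacked by Qb4; b4: attacked by Na6.
White has no legal moves → checkmate.

yes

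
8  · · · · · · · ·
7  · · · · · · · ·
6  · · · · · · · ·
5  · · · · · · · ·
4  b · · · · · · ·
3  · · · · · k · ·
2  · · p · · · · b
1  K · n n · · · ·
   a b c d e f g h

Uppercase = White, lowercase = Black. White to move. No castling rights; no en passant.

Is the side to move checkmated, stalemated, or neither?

stalemate

White to move; white king on a1.
In check: no.
King squares — b1: attacked by Pc2; a2: attacked by Nc1; b2: attacked by Nd1.
Legal moves for White: none.
Not in check and no legal moves → stalemate.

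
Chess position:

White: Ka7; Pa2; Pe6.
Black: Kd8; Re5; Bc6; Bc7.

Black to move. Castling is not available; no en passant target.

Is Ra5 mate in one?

After Ra5: white king on a7; in check: yes, from the black rook on a5.
King squares — a6: attacked by Ra5; b6: attacked by Bc7; b7: attacked by Bc6; a8: attacked by Ra5; b8: attacked by Bc7.
White has no legal moves → checkmate.

yes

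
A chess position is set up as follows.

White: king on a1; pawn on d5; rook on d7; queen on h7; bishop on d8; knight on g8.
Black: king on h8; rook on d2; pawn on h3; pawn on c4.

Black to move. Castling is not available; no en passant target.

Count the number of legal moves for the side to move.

0

Black to move; king on h8.
In check: yes, from the white queen on h7.
Legal moves: none.
Count: 0.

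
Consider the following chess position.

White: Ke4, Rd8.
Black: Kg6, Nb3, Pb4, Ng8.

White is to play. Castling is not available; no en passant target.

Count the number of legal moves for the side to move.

19

White to move; king on e4.
In check: no.
Legal moves: Rxg8+, Rf8, Re8, Rc8, Rb8, Ra8, Rd7, Rd6+, Rd5, Rd4, Rd3, Rd2, Rd1, Ke5, Kd5, Kf4, Kf3, Ke3, Kd3.
Count: 19.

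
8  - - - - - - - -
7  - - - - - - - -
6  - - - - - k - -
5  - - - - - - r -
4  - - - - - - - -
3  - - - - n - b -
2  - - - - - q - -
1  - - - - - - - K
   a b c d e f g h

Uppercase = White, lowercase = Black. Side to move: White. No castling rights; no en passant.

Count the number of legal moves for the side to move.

0

White to move; king on h1.
In check: no.
Legal moves: none.
Count: 0.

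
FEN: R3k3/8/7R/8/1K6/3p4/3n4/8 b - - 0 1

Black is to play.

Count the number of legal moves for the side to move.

Black to move; king on e8.
In check: yes, from the white rook on a8.
Legal moves: Kf7, Ke7, Kd7.
Count: 3.

3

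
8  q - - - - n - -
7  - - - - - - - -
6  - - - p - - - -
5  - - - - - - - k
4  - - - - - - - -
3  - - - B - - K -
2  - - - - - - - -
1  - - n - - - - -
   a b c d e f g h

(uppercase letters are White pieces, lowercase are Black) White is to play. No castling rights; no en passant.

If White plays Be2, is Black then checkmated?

no

After Be2: black king on h5; in check: yes, from the white bishop on e2.
Black has 5 legal replies: Kh6, Kg6, Kg5, Qf3+, Nxe2+.
In check but a legal move exists → not checkmate.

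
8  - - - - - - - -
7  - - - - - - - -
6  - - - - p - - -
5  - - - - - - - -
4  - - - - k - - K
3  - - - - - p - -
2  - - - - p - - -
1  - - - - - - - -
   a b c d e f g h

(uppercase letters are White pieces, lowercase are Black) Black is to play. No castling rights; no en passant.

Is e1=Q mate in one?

After e1=Q: white king on h4; in check: yes, from the black queen on e1.
White has 4 legal replies: Kh5, Kg5, Kg4, Kh3.
In check but a legal move exists → not checkmate.

no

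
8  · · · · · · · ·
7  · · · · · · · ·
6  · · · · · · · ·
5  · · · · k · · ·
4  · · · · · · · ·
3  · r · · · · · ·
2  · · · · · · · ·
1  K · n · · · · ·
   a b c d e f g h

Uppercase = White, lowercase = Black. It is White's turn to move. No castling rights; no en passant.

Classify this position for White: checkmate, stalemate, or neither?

stalemate

White to move; white king on a1.
In check: no.
King squares — b1: attacked by Rb3; a2: attacked by Nc1; b2: attacked by Rb3.
Legal moves for White: none.
Not in check and no legal moves → stalemate.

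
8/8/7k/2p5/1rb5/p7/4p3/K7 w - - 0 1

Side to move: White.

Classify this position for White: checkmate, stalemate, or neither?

White to move; white king on a1.
In check: no.
King squares — b1: attacked by Rb4; a2: attacked by Bc4; b2: attacked by Pa3.
Legal moves for White: none.
Not in check and no legal moves → stalemate.

stalemate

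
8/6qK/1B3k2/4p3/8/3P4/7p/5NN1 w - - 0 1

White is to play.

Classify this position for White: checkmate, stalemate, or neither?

checkmate

White to move; white king on h7.
In check: yes, from the black queen on g7.
King squares — g6: attacked by Kf6; h6: attacked by Qg7; g7: attacked by Kf6; g8: attacked by Qg7; h8: attacked by Qg7.
Legal moves for White: none.
In check with no legal moves → checkmate.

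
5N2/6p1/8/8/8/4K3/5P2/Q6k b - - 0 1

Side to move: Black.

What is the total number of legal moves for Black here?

Black to move; king on h1.
In check: yes, from the white queen on a1.
Legal moves: Kh2, Kg2.
Count: 2.

2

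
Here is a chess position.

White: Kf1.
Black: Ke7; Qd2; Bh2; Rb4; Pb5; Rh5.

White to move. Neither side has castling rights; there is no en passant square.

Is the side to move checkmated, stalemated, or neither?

White to move; white king on f1.
In check: no.
King squares — e1: attacked by Qd2; g1: attacked by Bh2; e2: attacked by Qd2; f2: attacked by Qd2; g2: attacked by Qd2.
Legal moves for White: none.
Not in check and no legal moves → stalemate.

stalemate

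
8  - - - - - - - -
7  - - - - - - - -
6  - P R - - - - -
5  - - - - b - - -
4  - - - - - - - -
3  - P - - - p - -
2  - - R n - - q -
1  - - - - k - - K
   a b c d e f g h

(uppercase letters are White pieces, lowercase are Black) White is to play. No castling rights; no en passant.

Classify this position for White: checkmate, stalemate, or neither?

White to move; white king on h1.
In check: yes, from the black queen on g2.
King squares — g1: attacked by Qg2; g2: attacked by Pf3; h2: attacked by Qg2.
Legal moves for White: none.
In check with no legal moves → checkmate.

checkmate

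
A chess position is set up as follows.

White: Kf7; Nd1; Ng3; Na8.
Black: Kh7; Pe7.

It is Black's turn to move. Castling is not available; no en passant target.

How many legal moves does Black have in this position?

Black to move; king on h7.
In check: no.
Legal moves: Kh8, Kh6, e6, e5.
Count: 4.

4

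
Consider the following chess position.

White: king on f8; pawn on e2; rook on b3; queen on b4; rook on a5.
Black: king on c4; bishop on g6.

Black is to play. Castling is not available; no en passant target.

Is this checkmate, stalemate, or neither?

checkmate

Black to move; black king on c4.
In check: yes, from the white queen on b4.
King squares — b3: attacked by Qb4; c3: attacked by Rb3; d3: attacked by Pe2; b4: attacked by Rb3; d4: attacked by Qb4; b5: attacked by Qb4; c5: attacked by Qb4; d5: attacked by Ra5.
Legal moves for Black: none.
In check with no legal moves → checkmate.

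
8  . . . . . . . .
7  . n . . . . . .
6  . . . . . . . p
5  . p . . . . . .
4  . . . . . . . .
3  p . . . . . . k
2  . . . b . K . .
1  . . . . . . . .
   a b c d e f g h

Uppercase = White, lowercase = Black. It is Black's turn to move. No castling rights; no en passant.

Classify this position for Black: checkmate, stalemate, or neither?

neither

Black to move; black king on h3.
In check: no.
Legal moves for Black: Nd8, Nd6, Nc5, Na5, Kh4, Kg4, Kh2, Bg5, Ba5, Bf4, Bb4, Be3+, Bc3, Be1+, Bc1, h5, b4, a2.
Black has 18 legal moves and is not in check → neither.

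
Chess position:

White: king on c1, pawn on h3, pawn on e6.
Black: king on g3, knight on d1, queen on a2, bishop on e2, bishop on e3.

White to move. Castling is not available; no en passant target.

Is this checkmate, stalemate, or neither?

White to move; white king on c1.
In check: yes, from the black bishop on e3.
King squares — b1: attacked by Qa2; d1: attacked by Be2; b2: attacked by Nd1; c2: attacked by Qa2; d2: attacked by Qa2.
Legal moves for White: none.
In check with no legal moves → checkmate.

checkmate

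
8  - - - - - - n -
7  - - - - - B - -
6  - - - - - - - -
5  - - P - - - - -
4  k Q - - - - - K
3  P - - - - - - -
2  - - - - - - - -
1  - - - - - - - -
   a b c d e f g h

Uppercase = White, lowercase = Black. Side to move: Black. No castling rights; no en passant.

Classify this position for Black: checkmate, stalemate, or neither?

Black to move; black king on a4.
In check: yes, from the white queen on b4.
King squares — a3: attacked by Qb4; b3: attacked by Qb4; b4: attacked by Pa3; a5: attacked by Qb4; b5: attacked by Qb4.
Legal moves for Black: none.
In check with no legal moves → checkmate.

checkmate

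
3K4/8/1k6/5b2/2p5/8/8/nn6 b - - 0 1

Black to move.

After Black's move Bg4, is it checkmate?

no

After Bg4: white king on d8; in check: no.
White is not in check, so this cannot be checkmate.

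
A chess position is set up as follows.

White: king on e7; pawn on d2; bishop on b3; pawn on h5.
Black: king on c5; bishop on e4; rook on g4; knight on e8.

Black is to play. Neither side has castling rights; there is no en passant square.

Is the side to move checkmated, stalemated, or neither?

neither

Black to move; black king on c5.
In check: no.
Legal moves for Black include: Ng7, Nc7, Nf6, Nd6, Kc6, Kb6, Kb5, Kd4, Kb4, Rg8, Rg7+, Rg6, Rg5, Rh4, Rf4, Rg3, Rg2, Rg1, ... (list truncated; more exist).
Black has legal moves and is not in check → neither.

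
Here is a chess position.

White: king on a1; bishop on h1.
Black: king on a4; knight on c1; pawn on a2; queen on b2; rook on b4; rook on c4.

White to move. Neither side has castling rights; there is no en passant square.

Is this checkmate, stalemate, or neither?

checkmate

White to move; white king on a1.
In check: yes, from the black queen on b2.
King squares — b1: attacked by Pa2; a2: attacked by Nc1; b2: attacked by Rb4.
Legal moves for White: none.
In check with no legal moves → checkmate.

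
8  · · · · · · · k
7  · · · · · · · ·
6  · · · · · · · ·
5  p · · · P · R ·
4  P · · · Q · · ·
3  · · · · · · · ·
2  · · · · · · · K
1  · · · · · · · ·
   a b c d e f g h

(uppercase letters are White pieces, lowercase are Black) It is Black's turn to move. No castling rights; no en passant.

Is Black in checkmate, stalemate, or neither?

stalemate

Black to move; black king on h8.
In check: no.
King squares — g7: attacked by Rg5; h7: attacked by Qe4; g8: attacked by Rg5.
Legal moves for Black: none.
Not in check and no legal moves → stalemate.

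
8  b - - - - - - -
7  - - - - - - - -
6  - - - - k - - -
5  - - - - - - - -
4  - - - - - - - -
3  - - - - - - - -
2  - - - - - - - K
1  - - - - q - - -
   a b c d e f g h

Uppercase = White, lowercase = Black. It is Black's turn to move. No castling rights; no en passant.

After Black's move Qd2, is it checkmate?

no

After Qd2: white king on h2; in check: yes, from the black queen on d2.
White has 3 legal replies: Kh3, Kg3, Kg1.
In check but a legal move exists → not checkmate.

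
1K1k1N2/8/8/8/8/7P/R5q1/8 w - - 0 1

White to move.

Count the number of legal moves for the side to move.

19

White to move; king on b8.
In check: no.
Legal moves: Nh7, Nd7, Ng6, Ne6+, Ka7, Ra8, Ra7, Ra6, Ra5, Ra4, Ra3, Rxg2, Rf2, Re2, Rd2+, Rc2, Rb2, Ra1, h4.
Count: 19.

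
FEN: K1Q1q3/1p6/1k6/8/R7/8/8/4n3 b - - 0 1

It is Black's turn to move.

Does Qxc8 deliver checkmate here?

After Qxc8: white king on a8; in check: yes, from the black queen on c8.
King squares — a7: attacked by Kb6; b7: attacked by Kb6; b8: attacked by Qc8.
White has no legal moves → checkmate.

yes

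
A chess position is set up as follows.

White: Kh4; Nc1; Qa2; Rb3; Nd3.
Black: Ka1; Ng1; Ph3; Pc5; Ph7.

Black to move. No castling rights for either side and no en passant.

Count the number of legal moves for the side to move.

Black to move; king on a1.
In check: yes, from the white queen on a2.
Legal moves: none.
Count: 0.

0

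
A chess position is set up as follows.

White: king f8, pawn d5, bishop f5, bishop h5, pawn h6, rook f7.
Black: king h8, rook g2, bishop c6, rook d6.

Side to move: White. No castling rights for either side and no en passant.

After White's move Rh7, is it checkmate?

yes

After Rh7: black king on h8; in check: yes, from the white rook on h7.
King squares — g7: attacked by Ph6; h7: attacked by Bf5; g8: attacked by Kf8.
Black has no legal moves → checkmate.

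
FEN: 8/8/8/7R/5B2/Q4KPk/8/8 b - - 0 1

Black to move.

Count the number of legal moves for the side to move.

0

Black to move; king on h3.
In check: yes, from the white rook on h5.
Legal moves: none.
Count: 0.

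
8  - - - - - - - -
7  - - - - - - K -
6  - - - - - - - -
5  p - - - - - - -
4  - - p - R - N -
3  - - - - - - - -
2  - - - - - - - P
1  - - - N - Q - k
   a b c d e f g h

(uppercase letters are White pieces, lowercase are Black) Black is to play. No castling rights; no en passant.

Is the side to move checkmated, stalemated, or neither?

Black to move; black king on h1.
In check: yes, from the white queen on f1.
King squares — g1: attacked by Qf1; g2: attacked by Qf1; h2: attacked by Ng4.
Legal moves for Black: none.
In check with no legal moves → checkmate.

checkmate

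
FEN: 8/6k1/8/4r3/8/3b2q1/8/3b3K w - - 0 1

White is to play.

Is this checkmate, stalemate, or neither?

stalemate

White to move; white king on h1.
In check: no.
King squares — g1: attacked by Qg3; g2: attacked by Qg3; h2: attacked by Qg3.
Legal moves for White: none.
Not in check and no legal moves → stalemate.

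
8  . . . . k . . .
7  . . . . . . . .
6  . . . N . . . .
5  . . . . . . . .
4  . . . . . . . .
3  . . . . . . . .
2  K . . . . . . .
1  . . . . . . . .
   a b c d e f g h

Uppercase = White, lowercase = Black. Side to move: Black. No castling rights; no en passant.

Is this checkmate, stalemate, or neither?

Black to move; black king on e8.
In check: yes, from the white knight on d6.
Legal moves for Black: Kf8, Kd8, Ke7, Kd7.
Black is in check but has 4 legal moves → neither.

neither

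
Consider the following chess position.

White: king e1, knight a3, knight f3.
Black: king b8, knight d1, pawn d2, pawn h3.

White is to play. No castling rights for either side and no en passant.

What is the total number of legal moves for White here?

5

White to move; king on e1.
In check: yes, from the black pawn on d2.
Legal moves: Ke2, Kxd2, Kf1, Kxd1, Nxd2.
Count: 5.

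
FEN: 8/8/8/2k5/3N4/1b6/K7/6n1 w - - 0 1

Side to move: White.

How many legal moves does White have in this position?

6

White to move; king on a2.
In check: yes, from the black bishop on b3.
Legal moves: Kxb3, Ka3, Kb2, Kb1, Ka1, Nxb3+.
Count: 6.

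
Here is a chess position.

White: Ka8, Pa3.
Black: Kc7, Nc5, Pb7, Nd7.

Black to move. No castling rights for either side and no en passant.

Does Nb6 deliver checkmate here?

After Nb6: white king on a8; in check: yes, from the black knight on b6.
White has 1 legal reply: Ka7.
In check but a legal move exists → not checkmate.

no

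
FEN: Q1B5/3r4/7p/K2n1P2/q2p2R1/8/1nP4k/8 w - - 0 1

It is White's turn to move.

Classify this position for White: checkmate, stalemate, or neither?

White to move; white king on a5.
In check: yes, from the black queen on a4.
King squares — a4: attacked by Nb2; b4: attacked by Qa4; b5: attacked by Qa4; a6: attacked by Qa4; b6: attacked by Nd5.
Legal moves for White: none.
In check with no legal moves → checkmate.

checkmate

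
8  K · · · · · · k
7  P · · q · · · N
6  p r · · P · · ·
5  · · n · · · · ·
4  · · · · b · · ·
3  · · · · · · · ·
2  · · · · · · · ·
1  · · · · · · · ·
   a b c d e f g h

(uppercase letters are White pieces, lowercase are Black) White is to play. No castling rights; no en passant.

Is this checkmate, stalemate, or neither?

White to move; white king on a8.
In check: yes, from the black bishop on e4.
King squares — a7: own pawn; b7: attacked by Be4; b8: attacked by Rb6.
Legal moves for White: none.
In check with no legal moves → checkmate.

checkmate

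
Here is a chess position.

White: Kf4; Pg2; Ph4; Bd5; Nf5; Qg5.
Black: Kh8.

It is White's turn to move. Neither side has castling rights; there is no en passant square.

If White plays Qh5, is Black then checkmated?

yes

After Qh5: black king on h8; in check: yes, from the white queen on h5.
King squares — g7: attacked by Nf5; h7: attacked by Qh5; g8: attacked by Bd5.
Black has no legal moves → checkmate.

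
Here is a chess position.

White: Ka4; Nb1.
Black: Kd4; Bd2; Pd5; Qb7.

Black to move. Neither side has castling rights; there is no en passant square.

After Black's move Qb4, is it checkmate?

After Qb4: white king on a4; in check: yes, from the black queen on b4.
King squares — a3: attacked by Qb4; b3: attacked by Qb4; b4: attacked by Bd2; a5: attacked by Qb4; b5: attacked by Qb4.
White has no legal moves → checkmate.

yes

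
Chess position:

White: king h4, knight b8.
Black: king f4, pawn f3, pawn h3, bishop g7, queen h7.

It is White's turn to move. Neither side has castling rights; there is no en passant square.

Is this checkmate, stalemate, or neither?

White to move; white king on h4.
In check: yes, from the black queen on h7.
King squares — g3: attacked by Kf4; h3: attacked by Qh7; g4: attacked by Kf4; g5: attacked by Kf4; h5: attacked by Qh7.
Legal moves for White: none.
In check with no legal moves → checkmate.

checkmate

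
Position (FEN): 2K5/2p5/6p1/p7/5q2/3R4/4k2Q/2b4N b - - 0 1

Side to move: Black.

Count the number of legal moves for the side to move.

5

Black to move; king on e2.
In check: yes, from the white queen on h2.
Legal moves: Kxd3, Kf1, Ke1, Qxh2, Qf2.
Count: 5.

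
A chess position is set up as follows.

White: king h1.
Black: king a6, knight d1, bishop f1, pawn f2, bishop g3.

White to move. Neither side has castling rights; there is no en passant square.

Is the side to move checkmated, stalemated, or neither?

White to move; white king on h1.
In check: no.
King squares — g1: attacked by Pf2; g2: attacked by Bf1; h2: attacked by Bg3.
Legal moves for White: none.
Not in check and no legal moves → stalemate.

stalemate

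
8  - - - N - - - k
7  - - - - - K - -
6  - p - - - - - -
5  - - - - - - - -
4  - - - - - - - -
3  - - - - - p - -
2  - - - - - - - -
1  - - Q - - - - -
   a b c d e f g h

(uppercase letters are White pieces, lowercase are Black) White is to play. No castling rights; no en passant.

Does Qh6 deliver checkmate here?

yes

After Qh6: black king on h8; in check: yes, from the white queen on h6.
King squares — g7: attacked by Qh6; h7: attacked by Qh6; g8: attacked by Kf7.
Black has no legal moves → checkmate.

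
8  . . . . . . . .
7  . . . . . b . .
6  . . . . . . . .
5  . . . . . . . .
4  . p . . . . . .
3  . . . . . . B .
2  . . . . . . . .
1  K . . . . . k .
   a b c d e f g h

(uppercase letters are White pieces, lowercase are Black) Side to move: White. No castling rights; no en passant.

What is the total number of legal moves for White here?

White to move; king on a1.
In check: no.
Legal moves: Bb8, Bc7, Bd6, Be5, Bh4, Bf4, Bh2+, Bf2+, Be1, Kb2, Kb1.
Count: 11.

11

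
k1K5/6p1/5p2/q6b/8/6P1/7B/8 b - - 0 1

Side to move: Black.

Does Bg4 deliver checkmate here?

After Bg4: white king on c8; in check: yes, from the black bishop on g4.
King squares — b7: attacked by Ka8; c7: attacked by Qa5; d7: attacked by Bg4; b8: attacked by Ka8; d8: attacked by Qa5.
White has no legal moves → checkmate.

yes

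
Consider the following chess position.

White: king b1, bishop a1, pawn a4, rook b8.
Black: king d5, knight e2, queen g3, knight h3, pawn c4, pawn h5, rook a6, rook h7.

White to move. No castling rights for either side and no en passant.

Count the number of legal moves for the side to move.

White to move; king on b1.
In check: no.
Legal moves: Rh8, Rg8, Rf8, Re8, Rd8+, Rc8, Ra8, Rb7, Rb6, Rb5+, Rb4, Rb3, Rb2, Kc2, Kb2, Ka2, Bh8, Bg7, Bf6, Be5, Bd4, Bc3, Bb2, a5.
Count: 24.

24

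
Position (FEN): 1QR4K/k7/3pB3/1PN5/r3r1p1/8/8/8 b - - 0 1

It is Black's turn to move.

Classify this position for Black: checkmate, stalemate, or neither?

checkmate

Black to move; black king on a7.
In check: yes, from the white queen on b8.
King squares — a6: attacked by Pb5; b6: attacked by Qb8; b7: attacked by Nc5; a8: attacked by Qb8; b8: attacked by Rc8.
Legal moves for Black: none.
In check with no legal moves → checkmate.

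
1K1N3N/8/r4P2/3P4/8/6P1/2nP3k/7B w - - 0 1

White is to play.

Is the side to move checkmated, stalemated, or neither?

White to move; white king on b8.
In check: no.
Legal moves for White: Nhf7, Ng6, Ndf7, Nb7, Ne6, Nc6, Kc8, Kc7, Kb7, Be4, Bf3, Bg2, f7, d6, g4, d3, d4.
White has 17 legal moves and is not in check → neither.

neither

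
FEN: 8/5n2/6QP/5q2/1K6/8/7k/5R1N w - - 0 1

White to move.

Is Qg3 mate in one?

After Qg3: black king on h2; in check: yes, from the white queen on g3.
King squares — g1: attacked by Rf1; h1: attacked by Rf1; g2: attacked by Qg3; g3: attacked by Nh1; h3: attacked by Qg3.
Black has no legal moves → checkmate.

yes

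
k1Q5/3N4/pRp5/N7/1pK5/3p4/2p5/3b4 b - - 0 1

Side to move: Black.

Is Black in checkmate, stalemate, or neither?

Black to move; black king on a8.
In check: yes, from the white queen on c8.
Legal moves for Black: Ka7.
Black is in check but has 1 legal move → neither.

neither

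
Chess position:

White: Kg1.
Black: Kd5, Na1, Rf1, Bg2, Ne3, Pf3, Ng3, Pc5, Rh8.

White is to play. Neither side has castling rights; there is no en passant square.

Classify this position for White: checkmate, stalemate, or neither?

White to move; white king on g1.
In check: yes, from the black rook on f1.
King squares — f1: attacked by Bg2; h1: attacked by Rf1; f2: attacked by Rf1; g2: attacked by Ne3; h2: attacked by Rh8.
Legal moves for White: none.
In check with no legal moves → checkmate.

checkmate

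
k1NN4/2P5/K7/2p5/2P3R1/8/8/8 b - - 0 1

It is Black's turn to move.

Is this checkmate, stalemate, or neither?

Black to move; black king on a8.
In check: no.
King squares — a7: attacked by Ka6; b7: attacked by Ka6; b8: attacked by Pc7.
Legal moves for Black: none.
Not in check and no legal moves → stalemate.

stalemate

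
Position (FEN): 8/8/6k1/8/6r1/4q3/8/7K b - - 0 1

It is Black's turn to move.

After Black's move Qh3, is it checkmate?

After Qh3: white king on h1; in check: yes, from the black queen on h3.
King squares — g1: attacked by Rg4; g2: attacked by Qh3; h2: attacked by Qh3.
White has no legal moves → checkmate.

yes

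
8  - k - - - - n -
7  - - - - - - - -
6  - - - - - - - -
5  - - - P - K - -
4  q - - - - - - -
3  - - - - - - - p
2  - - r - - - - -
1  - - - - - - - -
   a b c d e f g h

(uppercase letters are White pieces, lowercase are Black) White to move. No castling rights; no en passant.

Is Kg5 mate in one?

After Kg5: black king on b8; in check: no.
Black is not in check, so this cannot be checkmate.

no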